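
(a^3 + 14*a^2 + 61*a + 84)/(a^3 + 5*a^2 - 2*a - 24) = (a + 7)/(a - 2)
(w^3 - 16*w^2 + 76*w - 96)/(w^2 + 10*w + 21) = (w^3 - 16*w^2 + 76*w - 96)/(w^2 + 10*w + 21)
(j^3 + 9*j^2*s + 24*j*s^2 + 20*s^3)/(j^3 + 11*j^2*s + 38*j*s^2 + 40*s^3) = (j + 2*s)/(j + 4*s)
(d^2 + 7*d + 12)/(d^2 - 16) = (d + 3)/(d - 4)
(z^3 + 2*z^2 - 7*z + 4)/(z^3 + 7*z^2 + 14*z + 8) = (z^2 - 2*z + 1)/(z^2 + 3*z + 2)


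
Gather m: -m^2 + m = -m^2 + m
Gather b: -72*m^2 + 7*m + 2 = -72*m^2 + 7*m + 2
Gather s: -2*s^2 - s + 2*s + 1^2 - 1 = -2*s^2 + s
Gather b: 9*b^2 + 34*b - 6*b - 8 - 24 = 9*b^2 + 28*b - 32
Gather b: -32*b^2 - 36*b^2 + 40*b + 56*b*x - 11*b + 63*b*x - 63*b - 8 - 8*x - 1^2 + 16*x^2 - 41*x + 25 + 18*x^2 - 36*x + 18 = -68*b^2 + b*(119*x - 34) + 34*x^2 - 85*x + 34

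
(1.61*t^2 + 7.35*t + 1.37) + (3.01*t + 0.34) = 1.61*t^2 + 10.36*t + 1.71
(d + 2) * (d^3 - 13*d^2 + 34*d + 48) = d^4 - 11*d^3 + 8*d^2 + 116*d + 96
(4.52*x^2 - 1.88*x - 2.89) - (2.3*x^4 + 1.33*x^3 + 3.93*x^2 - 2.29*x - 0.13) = -2.3*x^4 - 1.33*x^3 + 0.589999999999999*x^2 + 0.41*x - 2.76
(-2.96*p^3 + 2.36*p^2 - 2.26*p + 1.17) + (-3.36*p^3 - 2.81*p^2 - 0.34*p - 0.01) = -6.32*p^3 - 0.45*p^2 - 2.6*p + 1.16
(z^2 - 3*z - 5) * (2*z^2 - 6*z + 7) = 2*z^4 - 12*z^3 + 15*z^2 + 9*z - 35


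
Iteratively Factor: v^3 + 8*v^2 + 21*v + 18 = (v + 3)*(v^2 + 5*v + 6) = (v + 2)*(v + 3)*(v + 3)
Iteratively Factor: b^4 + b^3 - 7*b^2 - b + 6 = (b + 1)*(b^3 - 7*b + 6) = (b - 2)*(b + 1)*(b^2 + 2*b - 3) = (b - 2)*(b - 1)*(b + 1)*(b + 3)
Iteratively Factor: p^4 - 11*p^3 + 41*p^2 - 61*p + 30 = (p - 1)*(p^3 - 10*p^2 + 31*p - 30) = (p - 3)*(p - 1)*(p^2 - 7*p + 10) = (p - 3)*(p - 2)*(p - 1)*(p - 5)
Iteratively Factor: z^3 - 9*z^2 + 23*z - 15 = (z - 1)*(z^2 - 8*z + 15) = (z - 3)*(z - 1)*(z - 5)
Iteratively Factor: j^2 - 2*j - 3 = (j - 3)*(j + 1)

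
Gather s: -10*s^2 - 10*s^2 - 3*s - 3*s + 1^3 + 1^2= -20*s^2 - 6*s + 2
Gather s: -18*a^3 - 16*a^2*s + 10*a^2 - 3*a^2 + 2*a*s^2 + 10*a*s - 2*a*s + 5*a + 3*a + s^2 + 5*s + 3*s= -18*a^3 + 7*a^2 + 8*a + s^2*(2*a + 1) + s*(-16*a^2 + 8*a + 8)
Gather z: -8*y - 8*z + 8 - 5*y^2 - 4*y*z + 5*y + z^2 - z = -5*y^2 - 3*y + z^2 + z*(-4*y - 9) + 8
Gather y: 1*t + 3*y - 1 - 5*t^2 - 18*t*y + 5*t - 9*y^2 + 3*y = -5*t^2 + 6*t - 9*y^2 + y*(6 - 18*t) - 1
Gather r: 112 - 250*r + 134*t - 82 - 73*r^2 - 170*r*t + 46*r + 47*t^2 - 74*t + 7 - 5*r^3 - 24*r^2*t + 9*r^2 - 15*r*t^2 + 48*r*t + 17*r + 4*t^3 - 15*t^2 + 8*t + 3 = -5*r^3 + r^2*(-24*t - 64) + r*(-15*t^2 - 122*t - 187) + 4*t^3 + 32*t^2 + 68*t + 40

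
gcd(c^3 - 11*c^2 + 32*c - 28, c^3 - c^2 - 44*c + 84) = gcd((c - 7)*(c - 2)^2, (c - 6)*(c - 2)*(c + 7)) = c - 2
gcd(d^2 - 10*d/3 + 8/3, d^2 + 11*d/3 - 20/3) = d - 4/3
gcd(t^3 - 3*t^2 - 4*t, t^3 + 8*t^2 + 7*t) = t^2 + t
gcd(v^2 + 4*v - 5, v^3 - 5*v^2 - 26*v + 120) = v + 5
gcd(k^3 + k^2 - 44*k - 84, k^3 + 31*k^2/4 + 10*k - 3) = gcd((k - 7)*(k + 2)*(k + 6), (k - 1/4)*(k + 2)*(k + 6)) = k^2 + 8*k + 12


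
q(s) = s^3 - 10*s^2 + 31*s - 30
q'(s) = 3*s^2 - 20*s + 31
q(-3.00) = -240.00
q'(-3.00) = 118.00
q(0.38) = -19.61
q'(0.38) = 23.83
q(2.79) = 0.37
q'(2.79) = -1.45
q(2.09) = 0.24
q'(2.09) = 2.30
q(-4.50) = -463.12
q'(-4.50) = 181.75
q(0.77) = -11.60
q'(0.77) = 17.38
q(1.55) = -2.25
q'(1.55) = 7.21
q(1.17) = -5.82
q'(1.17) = 11.71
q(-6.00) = -792.00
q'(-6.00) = 259.00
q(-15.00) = -6120.00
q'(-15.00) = 1006.00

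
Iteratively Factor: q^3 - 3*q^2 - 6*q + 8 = (q - 4)*(q^2 + q - 2) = (q - 4)*(q - 1)*(q + 2)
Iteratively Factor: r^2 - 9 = (r - 3)*(r + 3)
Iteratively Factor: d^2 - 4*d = (d - 4)*(d)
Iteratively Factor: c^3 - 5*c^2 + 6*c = (c)*(c^2 - 5*c + 6) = c*(c - 3)*(c - 2)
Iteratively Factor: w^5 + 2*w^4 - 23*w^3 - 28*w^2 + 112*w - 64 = (w + 4)*(w^4 - 2*w^3 - 15*w^2 + 32*w - 16) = (w - 4)*(w + 4)*(w^3 + 2*w^2 - 7*w + 4) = (w - 4)*(w + 4)^2*(w^2 - 2*w + 1) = (w - 4)*(w - 1)*(w + 4)^2*(w - 1)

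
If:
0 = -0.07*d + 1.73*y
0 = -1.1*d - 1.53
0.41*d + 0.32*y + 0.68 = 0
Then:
No Solution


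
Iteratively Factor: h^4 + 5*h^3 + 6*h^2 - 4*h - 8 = (h + 2)*(h^3 + 3*h^2 - 4) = (h - 1)*(h + 2)*(h^2 + 4*h + 4) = (h - 1)*(h + 2)^2*(h + 2)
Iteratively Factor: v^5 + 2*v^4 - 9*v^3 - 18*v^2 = (v + 2)*(v^4 - 9*v^2) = (v + 2)*(v + 3)*(v^3 - 3*v^2) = v*(v + 2)*(v + 3)*(v^2 - 3*v) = v^2*(v + 2)*(v + 3)*(v - 3)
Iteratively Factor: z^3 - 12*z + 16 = (z + 4)*(z^2 - 4*z + 4) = (z - 2)*(z + 4)*(z - 2)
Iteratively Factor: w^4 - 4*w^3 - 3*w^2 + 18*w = (w + 2)*(w^3 - 6*w^2 + 9*w) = w*(w + 2)*(w^2 - 6*w + 9) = w*(w - 3)*(w + 2)*(w - 3)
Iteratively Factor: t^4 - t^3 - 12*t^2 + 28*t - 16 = (t - 2)*(t^3 + t^2 - 10*t + 8) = (t - 2)^2*(t^2 + 3*t - 4) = (t - 2)^2*(t + 4)*(t - 1)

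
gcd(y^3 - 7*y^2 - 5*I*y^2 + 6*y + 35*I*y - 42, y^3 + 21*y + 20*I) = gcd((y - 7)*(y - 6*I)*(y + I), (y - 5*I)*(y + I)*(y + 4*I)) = y + I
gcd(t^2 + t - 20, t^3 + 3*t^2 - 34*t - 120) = t + 5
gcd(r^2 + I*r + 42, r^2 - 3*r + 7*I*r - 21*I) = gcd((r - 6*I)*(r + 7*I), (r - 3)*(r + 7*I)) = r + 7*I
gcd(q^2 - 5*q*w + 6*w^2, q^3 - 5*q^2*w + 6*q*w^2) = q^2 - 5*q*w + 6*w^2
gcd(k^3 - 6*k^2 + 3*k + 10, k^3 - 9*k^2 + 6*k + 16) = k^2 - k - 2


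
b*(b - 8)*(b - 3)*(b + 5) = b^4 - 6*b^3 - 31*b^2 + 120*b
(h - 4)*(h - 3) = h^2 - 7*h + 12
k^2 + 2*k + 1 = (k + 1)^2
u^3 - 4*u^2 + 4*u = u*(u - 2)^2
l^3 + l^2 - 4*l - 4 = (l - 2)*(l + 1)*(l + 2)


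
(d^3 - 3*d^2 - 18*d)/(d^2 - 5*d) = (d^2 - 3*d - 18)/(d - 5)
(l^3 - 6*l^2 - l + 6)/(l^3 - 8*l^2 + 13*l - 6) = (l + 1)/(l - 1)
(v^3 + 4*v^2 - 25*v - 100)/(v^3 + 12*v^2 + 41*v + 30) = (v^2 - v - 20)/(v^2 + 7*v + 6)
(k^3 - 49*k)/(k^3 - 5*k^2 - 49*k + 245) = k/(k - 5)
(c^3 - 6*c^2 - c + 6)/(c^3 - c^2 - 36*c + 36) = (c + 1)/(c + 6)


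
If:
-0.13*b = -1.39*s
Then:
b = 10.6923076923077*s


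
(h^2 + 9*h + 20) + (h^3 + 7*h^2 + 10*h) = h^3 + 8*h^2 + 19*h + 20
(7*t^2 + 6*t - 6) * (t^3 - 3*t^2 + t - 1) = 7*t^5 - 15*t^4 - 17*t^3 + 17*t^2 - 12*t + 6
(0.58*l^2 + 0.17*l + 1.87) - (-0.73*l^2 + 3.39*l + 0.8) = 1.31*l^2 - 3.22*l + 1.07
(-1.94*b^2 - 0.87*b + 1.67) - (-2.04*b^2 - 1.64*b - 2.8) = 0.1*b^2 + 0.77*b + 4.47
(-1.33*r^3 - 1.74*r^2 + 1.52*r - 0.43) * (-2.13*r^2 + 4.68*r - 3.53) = 2.8329*r^5 - 2.5182*r^4 - 6.6859*r^3 + 14.1717*r^2 - 7.378*r + 1.5179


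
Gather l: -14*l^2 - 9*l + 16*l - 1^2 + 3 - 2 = -14*l^2 + 7*l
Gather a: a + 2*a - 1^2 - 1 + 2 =3*a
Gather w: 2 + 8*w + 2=8*w + 4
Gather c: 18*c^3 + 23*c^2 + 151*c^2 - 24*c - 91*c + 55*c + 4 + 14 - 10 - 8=18*c^3 + 174*c^2 - 60*c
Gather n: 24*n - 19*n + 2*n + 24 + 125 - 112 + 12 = 7*n + 49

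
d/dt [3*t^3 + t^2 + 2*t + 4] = 9*t^2 + 2*t + 2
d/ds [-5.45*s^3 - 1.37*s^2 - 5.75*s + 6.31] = -16.35*s^2 - 2.74*s - 5.75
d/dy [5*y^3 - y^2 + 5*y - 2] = 15*y^2 - 2*y + 5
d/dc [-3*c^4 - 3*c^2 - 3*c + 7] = -12*c^3 - 6*c - 3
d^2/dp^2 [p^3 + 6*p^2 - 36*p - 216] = 6*p + 12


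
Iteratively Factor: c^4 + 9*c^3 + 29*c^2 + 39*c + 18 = (c + 1)*(c^3 + 8*c^2 + 21*c + 18) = (c + 1)*(c + 2)*(c^2 + 6*c + 9) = (c + 1)*(c + 2)*(c + 3)*(c + 3)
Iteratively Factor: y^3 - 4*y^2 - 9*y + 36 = (y - 4)*(y^2 - 9) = (y - 4)*(y - 3)*(y + 3)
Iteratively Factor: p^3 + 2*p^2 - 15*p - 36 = (p + 3)*(p^2 - p - 12) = (p + 3)^2*(p - 4)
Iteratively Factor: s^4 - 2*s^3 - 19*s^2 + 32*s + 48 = (s - 3)*(s^3 + s^2 - 16*s - 16) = (s - 3)*(s + 1)*(s^2 - 16) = (s - 4)*(s - 3)*(s + 1)*(s + 4)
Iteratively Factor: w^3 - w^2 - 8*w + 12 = (w - 2)*(w^2 + w - 6) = (w - 2)*(w + 3)*(w - 2)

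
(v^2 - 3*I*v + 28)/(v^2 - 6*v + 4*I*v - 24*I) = (v - 7*I)/(v - 6)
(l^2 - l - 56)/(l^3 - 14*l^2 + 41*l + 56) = (l + 7)/(l^2 - 6*l - 7)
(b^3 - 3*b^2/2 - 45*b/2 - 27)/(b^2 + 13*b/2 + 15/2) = (b^2 - 3*b - 18)/(b + 5)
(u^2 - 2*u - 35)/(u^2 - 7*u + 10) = (u^2 - 2*u - 35)/(u^2 - 7*u + 10)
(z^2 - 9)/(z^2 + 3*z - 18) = (z + 3)/(z + 6)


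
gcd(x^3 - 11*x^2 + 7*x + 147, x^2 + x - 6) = x + 3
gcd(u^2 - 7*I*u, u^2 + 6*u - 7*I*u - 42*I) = u - 7*I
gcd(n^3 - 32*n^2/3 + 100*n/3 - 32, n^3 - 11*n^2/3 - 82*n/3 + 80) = n^2 - 26*n/3 + 16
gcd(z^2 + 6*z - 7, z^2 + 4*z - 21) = z + 7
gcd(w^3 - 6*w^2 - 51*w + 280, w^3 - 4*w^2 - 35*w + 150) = w - 5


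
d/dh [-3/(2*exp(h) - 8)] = 3*exp(h)/(2*(exp(h) - 4)^2)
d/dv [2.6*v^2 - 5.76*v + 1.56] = 5.2*v - 5.76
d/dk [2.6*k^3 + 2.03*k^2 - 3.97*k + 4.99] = 7.8*k^2 + 4.06*k - 3.97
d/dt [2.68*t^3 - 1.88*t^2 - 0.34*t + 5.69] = 8.04*t^2 - 3.76*t - 0.34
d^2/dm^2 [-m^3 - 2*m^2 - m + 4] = -6*m - 4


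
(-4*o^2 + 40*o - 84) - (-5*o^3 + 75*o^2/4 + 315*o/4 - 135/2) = 5*o^3 - 91*o^2/4 - 155*o/4 - 33/2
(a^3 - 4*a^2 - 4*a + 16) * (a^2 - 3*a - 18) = a^5 - 7*a^4 - 10*a^3 + 100*a^2 + 24*a - 288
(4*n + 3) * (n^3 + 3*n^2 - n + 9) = 4*n^4 + 15*n^3 + 5*n^2 + 33*n + 27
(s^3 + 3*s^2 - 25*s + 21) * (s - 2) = s^4 + s^3 - 31*s^2 + 71*s - 42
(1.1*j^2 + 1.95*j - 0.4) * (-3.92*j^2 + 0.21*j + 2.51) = -4.312*j^4 - 7.413*j^3 + 4.7385*j^2 + 4.8105*j - 1.004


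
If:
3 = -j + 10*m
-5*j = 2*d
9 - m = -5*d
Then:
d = -145/84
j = 29/42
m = 31/84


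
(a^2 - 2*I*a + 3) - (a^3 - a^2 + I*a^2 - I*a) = -a^3 + 2*a^2 - I*a^2 - I*a + 3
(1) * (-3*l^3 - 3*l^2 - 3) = -3*l^3 - 3*l^2 - 3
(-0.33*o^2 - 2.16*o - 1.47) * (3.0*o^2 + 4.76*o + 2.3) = -0.99*o^4 - 8.0508*o^3 - 15.4506*o^2 - 11.9652*o - 3.381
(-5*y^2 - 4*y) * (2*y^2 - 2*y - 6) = -10*y^4 + 2*y^3 + 38*y^2 + 24*y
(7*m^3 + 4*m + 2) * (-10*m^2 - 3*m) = -70*m^5 - 21*m^4 - 40*m^3 - 32*m^2 - 6*m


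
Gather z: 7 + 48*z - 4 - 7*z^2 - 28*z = -7*z^2 + 20*z + 3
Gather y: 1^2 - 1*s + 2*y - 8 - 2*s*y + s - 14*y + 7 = y*(-2*s - 12)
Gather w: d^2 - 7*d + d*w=d^2 + d*w - 7*d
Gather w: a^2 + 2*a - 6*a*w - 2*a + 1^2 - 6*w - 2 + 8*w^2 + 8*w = a^2 + 8*w^2 + w*(2 - 6*a) - 1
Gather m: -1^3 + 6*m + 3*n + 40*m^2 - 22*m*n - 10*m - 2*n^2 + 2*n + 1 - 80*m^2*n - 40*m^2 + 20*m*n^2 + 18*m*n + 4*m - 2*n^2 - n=-80*m^2*n + m*(20*n^2 - 4*n) - 4*n^2 + 4*n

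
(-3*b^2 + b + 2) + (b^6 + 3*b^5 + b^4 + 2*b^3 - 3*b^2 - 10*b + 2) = b^6 + 3*b^5 + b^4 + 2*b^3 - 6*b^2 - 9*b + 4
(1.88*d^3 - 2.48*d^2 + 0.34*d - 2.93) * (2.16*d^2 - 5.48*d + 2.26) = 4.0608*d^5 - 15.6592*d^4 + 18.5736*d^3 - 13.7968*d^2 + 16.8248*d - 6.6218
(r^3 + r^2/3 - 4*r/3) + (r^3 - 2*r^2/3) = 2*r^3 - r^2/3 - 4*r/3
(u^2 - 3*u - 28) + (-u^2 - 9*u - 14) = -12*u - 42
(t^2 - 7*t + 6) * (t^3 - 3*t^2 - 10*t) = t^5 - 10*t^4 + 17*t^3 + 52*t^2 - 60*t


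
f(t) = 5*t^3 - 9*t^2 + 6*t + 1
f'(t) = 15*t^2 - 18*t + 6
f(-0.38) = -2.85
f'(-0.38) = 15.01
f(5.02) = 436.85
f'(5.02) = 293.65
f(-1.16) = -25.87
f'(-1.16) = 47.06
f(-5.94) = -1400.12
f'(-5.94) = 642.17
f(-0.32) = -2.01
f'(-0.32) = 13.30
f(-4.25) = -570.89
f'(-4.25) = 353.44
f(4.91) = 405.34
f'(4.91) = 279.24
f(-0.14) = -0.03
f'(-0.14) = 8.81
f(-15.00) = -18989.00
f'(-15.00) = 3651.00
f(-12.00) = -10007.00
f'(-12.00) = 2382.00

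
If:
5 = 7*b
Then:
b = 5/7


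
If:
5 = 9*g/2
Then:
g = 10/9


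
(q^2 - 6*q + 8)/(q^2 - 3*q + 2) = (q - 4)/(q - 1)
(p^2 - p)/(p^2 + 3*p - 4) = p/(p + 4)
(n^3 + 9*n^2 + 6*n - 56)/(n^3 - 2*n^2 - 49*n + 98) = (n + 4)/(n - 7)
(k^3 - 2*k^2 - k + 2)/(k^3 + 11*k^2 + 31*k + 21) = (k^2 - 3*k + 2)/(k^2 + 10*k + 21)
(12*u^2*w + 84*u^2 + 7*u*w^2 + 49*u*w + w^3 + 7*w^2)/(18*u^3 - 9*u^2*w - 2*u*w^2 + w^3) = (4*u*w + 28*u + w^2 + 7*w)/(6*u^2 - 5*u*w + w^2)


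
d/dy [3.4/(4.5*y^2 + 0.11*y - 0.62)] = (-30.6*y - 0.374)/(4.5*y^2 + 0.11*y - 0.62)^2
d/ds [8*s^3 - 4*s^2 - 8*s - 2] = 24*s^2 - 8*s - 8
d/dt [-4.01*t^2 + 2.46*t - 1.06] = 2.46 - 8.02*t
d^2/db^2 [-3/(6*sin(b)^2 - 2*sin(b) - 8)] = 3*(36*sin(b)^3 - 45*sin(b)^2 + 40*sin(b) - 26)/(2*(sin(b) + 1)^2*(3*sin(b) - 4)^3)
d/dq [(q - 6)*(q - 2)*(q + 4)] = 3*q^2 - 8*q - 20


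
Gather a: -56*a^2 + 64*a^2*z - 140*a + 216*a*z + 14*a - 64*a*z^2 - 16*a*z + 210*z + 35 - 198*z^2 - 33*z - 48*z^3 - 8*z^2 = a^2*(64*z - 56) + a*(-64*z^2 + 200*z - 126) - 48*z^3 - 206*z^2 + 177*z + 35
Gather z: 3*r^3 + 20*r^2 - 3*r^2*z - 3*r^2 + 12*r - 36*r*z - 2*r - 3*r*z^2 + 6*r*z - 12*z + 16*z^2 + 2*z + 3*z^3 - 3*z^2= 3*r^3 + 17*r^2 + 10*r + 3*z^3 + z^2*(13 - 3*r) + z*(-3*r^2 - 30*r - 10)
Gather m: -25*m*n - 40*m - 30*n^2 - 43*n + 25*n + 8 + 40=m*(-25*n - 40) - 30*n^2 - 18*n + 48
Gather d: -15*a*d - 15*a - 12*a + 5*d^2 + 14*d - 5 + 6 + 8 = -27*a + 5*d^2 + d*(14 - 15*a) + 9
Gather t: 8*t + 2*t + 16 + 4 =10*t + 20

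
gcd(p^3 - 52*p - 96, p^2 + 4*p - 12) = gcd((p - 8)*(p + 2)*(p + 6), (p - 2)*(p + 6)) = p + 6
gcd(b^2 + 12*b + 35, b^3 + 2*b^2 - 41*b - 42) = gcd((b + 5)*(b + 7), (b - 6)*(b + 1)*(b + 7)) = b + 7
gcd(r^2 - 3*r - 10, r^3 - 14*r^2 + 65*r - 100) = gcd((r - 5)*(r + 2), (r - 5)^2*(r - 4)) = r - 5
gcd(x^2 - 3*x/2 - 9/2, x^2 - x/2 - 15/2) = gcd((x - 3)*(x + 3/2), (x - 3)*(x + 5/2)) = x - 3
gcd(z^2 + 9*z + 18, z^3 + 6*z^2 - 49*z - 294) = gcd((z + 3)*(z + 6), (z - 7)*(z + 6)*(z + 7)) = z + 6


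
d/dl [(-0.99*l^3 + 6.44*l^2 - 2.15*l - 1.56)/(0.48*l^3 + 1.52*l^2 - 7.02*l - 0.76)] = (2.22044604925031e-16*l^5 - 4.596*l^4 + 15.9636*l^3 - 37.4372*l^2 - 5.0464*l - 9.3172)/(0.2304*l^6 + 1.4592*l^5 - 4.4288*l^4 - 22.0704*l^3 + 46.97*l^2 + 10.6704*l + 0.5776)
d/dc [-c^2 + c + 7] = 1 - 2*c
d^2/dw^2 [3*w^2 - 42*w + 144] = 6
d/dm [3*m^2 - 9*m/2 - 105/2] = 6*m - 9/2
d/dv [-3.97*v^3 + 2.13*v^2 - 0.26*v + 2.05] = -11.91*v^2 + 4.26*v - 0.26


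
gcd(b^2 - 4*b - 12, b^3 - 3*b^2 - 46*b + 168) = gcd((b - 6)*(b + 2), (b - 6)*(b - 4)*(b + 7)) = b - 6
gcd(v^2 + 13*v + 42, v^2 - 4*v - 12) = 1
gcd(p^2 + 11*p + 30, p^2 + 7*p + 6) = p + 6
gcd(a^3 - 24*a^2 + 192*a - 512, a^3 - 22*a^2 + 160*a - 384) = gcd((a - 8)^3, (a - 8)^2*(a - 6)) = a^2 - 16*a + 64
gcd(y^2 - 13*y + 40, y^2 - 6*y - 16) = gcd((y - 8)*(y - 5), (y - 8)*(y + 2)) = y - 8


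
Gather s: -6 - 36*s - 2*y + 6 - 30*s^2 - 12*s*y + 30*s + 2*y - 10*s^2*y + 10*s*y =s^2*(-10*y - 30) + s*(-2*y - 6)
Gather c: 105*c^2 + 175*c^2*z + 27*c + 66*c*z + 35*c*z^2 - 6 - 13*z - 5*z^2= c^2*(175*z + 105) + c*(35*z^2 + 66*z + 27) - 5*z^2 - 13*z - 6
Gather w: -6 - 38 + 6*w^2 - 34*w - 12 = 6*w^2 - 34*w - 56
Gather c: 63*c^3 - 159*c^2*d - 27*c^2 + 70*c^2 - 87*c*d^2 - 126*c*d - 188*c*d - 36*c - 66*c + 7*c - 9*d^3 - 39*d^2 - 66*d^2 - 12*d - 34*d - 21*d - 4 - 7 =63*c^3 + c^2*(43 - 159*d) + c*(-87*d^2 - 314*d - 95) - 9*d^3 - 105*d^2 - 67*d - 11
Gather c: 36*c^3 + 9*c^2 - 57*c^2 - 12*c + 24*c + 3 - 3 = 36*c^3 - 48*c^2 + 12*c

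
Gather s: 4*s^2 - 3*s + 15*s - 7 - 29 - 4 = 4*s^2 + 12*s - 40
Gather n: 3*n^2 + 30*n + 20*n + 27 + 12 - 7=3*n^2 + 50*n + 32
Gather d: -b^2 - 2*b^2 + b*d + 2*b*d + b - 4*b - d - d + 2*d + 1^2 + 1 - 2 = -3*b^2 + 3*b*d - 3*b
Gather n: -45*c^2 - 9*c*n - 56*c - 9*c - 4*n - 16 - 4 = -45*c^2 - 65*c + n*(-9*c - 4) - 20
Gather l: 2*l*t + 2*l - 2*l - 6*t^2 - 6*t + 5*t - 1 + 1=2*l*t - 6*t^2 - t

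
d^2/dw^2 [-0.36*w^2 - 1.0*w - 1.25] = -0.720000000000000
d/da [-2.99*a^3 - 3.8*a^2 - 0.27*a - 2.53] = -8.97*a^2 - 7.6*a - 0.27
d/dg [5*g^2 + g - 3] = 10*g + 1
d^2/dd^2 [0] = 0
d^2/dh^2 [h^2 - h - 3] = 2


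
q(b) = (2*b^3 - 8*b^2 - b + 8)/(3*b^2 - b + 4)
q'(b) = (1 - 6*b)*(2*b^3 - 8*b^2 - b + 8)/(3*b^2 - b + 4)^2 + (6*b^2 - 16*b - 1)/(3*b^2 - b + 4) = (6*b^4 - 4*b^3 + 35*b^2 - 112*b + 4)/(9*b^4 - 6*b^3 + 25*b^2 - 8*b + 16)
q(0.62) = 1.05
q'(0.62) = -2.53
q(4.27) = 0.25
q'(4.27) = 0.62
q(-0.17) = 1.86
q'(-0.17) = 1.33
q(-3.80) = -4.18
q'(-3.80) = 0.92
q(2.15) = -0.72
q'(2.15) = 0.05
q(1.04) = 0.09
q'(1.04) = -1.87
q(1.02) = 0.13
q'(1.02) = -1.92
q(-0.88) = 0.18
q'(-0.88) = 2.62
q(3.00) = -0.46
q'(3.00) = 0.46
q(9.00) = 3.40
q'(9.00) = 0.68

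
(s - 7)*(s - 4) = s^2 - 11*s + 28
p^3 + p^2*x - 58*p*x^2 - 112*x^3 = (p - 8*x)*(p + 2*x)*(p + 7*x)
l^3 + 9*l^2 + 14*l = l*(l + 2)*(l + 7)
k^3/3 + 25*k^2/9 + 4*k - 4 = (k/3 + 1)*(k - 2/3)*(k + 6)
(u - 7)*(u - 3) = u^2 - 10*u + 21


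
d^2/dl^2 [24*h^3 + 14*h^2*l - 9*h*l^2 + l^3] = -18*h + 6*l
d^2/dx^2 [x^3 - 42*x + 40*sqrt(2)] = 6*x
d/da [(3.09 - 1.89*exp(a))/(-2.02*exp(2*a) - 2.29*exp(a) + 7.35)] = (-3.8178*exp(2*a) + 12.4836*exp(a) - 6.8154)*exp(a)/(4.0804*exp(4*a) + 9.2516*exp(3*a) - 24.4499*exp(2*a) - 33.663*exp(a) + 54.0225)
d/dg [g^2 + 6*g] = 2*g + 6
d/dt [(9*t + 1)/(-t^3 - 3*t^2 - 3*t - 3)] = 6*(3*t^3 + 5*t^2 + t - 4)/(t^6 + 6*t^5 + 15*t^4 + 24*t^3 + 27*t^2 + 18*t + 9)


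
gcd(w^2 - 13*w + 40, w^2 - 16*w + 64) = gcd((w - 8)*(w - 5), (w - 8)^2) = w - 8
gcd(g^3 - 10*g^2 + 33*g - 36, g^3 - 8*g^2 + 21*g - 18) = g^2 - 6*g + 9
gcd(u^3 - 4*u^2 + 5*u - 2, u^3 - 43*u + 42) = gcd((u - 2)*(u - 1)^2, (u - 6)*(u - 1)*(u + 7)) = u - 1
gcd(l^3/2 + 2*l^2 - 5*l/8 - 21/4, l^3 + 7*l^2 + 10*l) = l + 2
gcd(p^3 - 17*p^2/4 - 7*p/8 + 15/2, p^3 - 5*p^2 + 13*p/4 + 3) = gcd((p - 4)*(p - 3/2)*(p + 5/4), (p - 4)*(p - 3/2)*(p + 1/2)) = p^2 - 11*p/2 + 6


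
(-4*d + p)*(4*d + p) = -16*d^2 + p^2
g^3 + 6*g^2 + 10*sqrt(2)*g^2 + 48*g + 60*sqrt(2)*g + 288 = (g + 6)*(g + 4*sqrt(2))*(g + 6*sqrt(2))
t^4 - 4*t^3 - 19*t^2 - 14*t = t*(t - 7)*(t + 1)*(t + 2)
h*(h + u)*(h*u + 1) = h^3*u + h^2*u^2 + h^2 + h*u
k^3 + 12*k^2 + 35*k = k*(k + 5)*(k + 7)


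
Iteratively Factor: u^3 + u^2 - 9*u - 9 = (u - 3)*(u^2 + 4*u + 3) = (u - 3)*(u + 1)*(u + 3)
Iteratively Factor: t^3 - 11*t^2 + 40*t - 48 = (t - 4)*(t^2 - 7*t + 12) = (t - 4)*(t - 3)*(t - 4)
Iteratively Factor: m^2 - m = (m)*(m - 1)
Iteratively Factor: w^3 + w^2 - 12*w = (w)*(w^2 + w - 12) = w*(w - 3)*(w + 4)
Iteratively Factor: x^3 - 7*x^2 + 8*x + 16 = (x + 1)*(x^2 - 8*x + 16) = (x - 4)*(x + 1)*(x - 4)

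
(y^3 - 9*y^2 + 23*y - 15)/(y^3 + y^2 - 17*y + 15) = (y - 5)/(y + 5)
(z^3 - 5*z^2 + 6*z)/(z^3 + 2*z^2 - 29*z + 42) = z/(z + 7)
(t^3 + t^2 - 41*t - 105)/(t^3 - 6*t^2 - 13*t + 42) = (t + 5)/(t - 2)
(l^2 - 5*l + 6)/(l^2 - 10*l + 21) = (l - 2)/(l - 7)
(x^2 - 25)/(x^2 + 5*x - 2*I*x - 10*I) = (x - 5)/(x - 2*I)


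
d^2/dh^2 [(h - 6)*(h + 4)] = 2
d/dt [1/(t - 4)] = -1/(t - 4)^2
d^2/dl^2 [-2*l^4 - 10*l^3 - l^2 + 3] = -24*l^2 - 60*l - 2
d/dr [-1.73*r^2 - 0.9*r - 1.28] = -3.46*r - 0.9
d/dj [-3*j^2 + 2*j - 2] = 2 - 6*j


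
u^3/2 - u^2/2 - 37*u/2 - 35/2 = (u/2 + 1/2)*(u - 7)*(u + 5)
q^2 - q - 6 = (q - 3)*(q + 2)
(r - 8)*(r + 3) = r^2 - 5*r - 24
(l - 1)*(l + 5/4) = l^2 + l/4 - 5/4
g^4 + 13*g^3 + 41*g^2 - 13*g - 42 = (g - 1)*(g + 1)*(g + 6)*(g + 7)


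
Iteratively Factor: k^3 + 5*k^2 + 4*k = (k + 4)*(k^2 + k) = (k + 1)*(k + 4)*(k)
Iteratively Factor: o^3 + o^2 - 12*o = (o + 4)*(o^2 - 3*o) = (o - 3)*(o + 4)*(o)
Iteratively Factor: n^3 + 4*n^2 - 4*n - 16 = (n + 2)*(n^2 + 2*n - 8) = (n - 2)*(n + 2)*(n + 4)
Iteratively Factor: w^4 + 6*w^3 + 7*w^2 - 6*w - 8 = (w + 4)*(w^3 + 2*w^2 - w - 2) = (w + 1)*(w + 4)*(w^2 + w - 2) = (w + 1)*(w + 2)*(w + 4)*(w - 1)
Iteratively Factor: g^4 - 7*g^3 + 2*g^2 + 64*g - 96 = (g - 4)*(g^3 - 3*g^2 - 10*g + 24) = (g - 4)^2*(g^2 + g - 6) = (g - 4)^2*(g + 3)*(g - 2)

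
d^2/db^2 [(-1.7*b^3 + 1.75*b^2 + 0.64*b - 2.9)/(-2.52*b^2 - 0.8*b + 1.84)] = (1.4210854715202e-14*b^5 + 16.868608*b^3 + 46.79616*b^2 + 51.806208*b + 16.87168)/(16.003008*b^6 + 15.24096*b^5 - 30.215808*b^4 - 21.74464*b^3 + 22.062336*b^2 + 8.12544*b - 6.229504)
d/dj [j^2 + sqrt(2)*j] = 2*j + sqrt(2)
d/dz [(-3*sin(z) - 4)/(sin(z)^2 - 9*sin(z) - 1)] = (8*sin(z) - 3*cos(z)^2 - 30)*cos(z)/(9*sin(z) + cos(z)^2)^2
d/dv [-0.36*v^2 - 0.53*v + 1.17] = -0.72*v - 0.53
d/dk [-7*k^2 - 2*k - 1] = -14*k - 2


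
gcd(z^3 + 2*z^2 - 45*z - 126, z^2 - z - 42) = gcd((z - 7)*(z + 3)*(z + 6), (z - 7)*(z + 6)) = z^2 - z - 42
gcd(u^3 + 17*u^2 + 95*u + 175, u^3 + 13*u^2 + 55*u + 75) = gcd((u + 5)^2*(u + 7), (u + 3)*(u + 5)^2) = u^2 + 10*u + 25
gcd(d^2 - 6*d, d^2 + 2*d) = d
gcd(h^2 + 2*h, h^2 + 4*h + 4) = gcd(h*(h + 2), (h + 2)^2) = h + 2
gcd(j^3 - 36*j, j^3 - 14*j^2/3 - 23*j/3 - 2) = j - 6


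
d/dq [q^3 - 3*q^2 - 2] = 3*q*(q - 2)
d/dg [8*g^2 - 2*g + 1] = 16*g - 2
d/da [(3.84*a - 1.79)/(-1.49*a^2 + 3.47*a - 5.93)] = (5.7216*a^2 - 5.3342*a - 16.5599)/(2.2201*a^4 - 10.3406*a^3 + 29.7123*a^2 - 41.1542*a + 35.1649)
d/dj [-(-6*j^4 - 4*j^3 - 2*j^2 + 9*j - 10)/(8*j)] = 9*j^2/4 + j + 1/4 - 5/(4*j^2)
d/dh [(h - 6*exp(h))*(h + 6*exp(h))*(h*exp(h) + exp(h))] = (h^3 + 4*h^2 - 108*h*exp(2*h) + 2*h - 144*exp(2*h))*exp(h)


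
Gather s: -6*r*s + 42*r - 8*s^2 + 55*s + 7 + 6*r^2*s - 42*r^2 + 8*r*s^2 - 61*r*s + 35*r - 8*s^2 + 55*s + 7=-42*r^2 + 77*r + s^2*(8*r - 16) + s*(6*r^2 - 67*r + 110) + 14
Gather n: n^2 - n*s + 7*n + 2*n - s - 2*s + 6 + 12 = n^2 + n*(9 - s) - 3*s + 18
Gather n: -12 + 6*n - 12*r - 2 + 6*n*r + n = n*(6*r + 7) - 12*r - 14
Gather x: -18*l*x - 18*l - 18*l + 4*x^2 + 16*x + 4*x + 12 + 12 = -36*l + 4*x^2 + x*(20 - 18*l) + 24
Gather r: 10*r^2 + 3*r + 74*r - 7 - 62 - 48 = 10*r^2 + 77*r - 117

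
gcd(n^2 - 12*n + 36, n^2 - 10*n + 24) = n - 6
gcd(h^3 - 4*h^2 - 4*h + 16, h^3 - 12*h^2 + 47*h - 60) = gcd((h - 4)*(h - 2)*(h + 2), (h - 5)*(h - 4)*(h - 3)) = h - 4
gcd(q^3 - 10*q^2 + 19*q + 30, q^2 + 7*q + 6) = q + 1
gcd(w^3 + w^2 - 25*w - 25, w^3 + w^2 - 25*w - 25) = w^3 + w^2 - 25*w - 25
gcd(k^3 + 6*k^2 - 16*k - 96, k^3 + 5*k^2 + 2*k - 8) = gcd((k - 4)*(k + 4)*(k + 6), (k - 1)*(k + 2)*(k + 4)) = k + 4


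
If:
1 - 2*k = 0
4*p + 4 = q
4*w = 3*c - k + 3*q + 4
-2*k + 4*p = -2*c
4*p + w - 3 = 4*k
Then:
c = 5/22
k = 1/2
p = 3/22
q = 50/11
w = 49/11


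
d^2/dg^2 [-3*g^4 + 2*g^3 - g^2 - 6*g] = -36*g^2 + 12*g - 2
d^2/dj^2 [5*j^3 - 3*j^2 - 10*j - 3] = 30*j - 6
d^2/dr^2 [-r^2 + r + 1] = -2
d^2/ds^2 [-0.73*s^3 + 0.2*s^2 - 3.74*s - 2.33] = 0.4 - 4.38*s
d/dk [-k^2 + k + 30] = 1 - 2*k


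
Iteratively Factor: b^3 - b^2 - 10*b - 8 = (b - 4)*(b^2 + 3*b + 2) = (b - 4)*(b + 2)*(b + 1)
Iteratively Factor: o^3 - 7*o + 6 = (o + 3)*(o^2 - 3*o + 2) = (o - 1)*(o + 3)*(o - 2)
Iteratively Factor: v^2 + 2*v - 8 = (v - 2)*(v + 4)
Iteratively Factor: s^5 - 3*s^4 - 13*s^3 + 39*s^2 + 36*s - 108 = (s + 2)*(s^4 - 5*s^3 - 3*s^2 + 45*s - 54) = (s - 3)*(s + 2)*(s^3 - 2*s^2 - 9*s + 18) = (s - 3)*(s - 2)*(s + 2)*(s^2 - 9) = (s - 3)*(s - 2)*(s + 2)*(s + 3)*(s - 3)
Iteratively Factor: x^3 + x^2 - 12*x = (x)*(x^2 + x - 12) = x*(x + 4)*(x - 3)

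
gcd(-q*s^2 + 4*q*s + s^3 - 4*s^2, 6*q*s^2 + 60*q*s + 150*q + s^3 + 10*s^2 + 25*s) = 1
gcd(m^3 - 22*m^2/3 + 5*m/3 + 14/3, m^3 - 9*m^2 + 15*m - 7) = m^2 - 8*m + 7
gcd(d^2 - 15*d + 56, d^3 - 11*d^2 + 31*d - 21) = d - 7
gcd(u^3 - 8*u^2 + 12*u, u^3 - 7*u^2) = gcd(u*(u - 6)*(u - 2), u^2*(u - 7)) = u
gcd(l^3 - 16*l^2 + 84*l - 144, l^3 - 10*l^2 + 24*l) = l^2 - 10*l + 24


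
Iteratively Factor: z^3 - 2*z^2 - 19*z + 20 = (z + 4)*(z^2 - 6*z + 5) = (z - 1)*(z + 4)*(z - 5)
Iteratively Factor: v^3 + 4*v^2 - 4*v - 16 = (v + 4)*(v^2 - 4) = (v + 2)*(v + 4)*(v - 2)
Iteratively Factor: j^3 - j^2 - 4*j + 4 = (j + 2)*(j^2 - 3*j + 2) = (j - 2)*(j + 2)*(j - 1)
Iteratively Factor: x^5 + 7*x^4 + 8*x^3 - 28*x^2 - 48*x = (x - 2)*(x^4 + 9*x^3 + 26*x^2 + 24*x) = (x - 2)*(x + 4)*(x^3 + 5*x^2 + 6*x) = x*(x - 2)*(x + 4)*(x^2 + 5*x + 6) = x*(x - 2)*(x + 3)*(x + 4)*(x + 2)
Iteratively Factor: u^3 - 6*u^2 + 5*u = (u - 1)*(u^2 - 5*u) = u*(u - 1)*(u - 5)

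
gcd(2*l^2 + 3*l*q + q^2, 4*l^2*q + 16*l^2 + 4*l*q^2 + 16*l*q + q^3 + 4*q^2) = 2*l + q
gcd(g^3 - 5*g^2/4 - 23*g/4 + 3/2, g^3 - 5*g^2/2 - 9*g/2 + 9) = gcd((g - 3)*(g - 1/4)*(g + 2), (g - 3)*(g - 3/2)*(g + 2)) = g^2 - g - 6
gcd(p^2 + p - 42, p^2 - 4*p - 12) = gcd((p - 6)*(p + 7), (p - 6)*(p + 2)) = p - 6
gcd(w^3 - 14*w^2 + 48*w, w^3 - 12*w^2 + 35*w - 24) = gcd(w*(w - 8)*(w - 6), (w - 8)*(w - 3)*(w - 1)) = w - 8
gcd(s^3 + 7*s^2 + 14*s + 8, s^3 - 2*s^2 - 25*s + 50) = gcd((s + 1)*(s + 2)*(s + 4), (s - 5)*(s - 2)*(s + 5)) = 1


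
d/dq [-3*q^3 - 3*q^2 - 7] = 3*q*(-3*q - 2)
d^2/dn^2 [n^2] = 2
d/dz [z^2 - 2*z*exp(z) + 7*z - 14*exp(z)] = -2*z*exp(z) + 2*z - 16*exp(z) + 7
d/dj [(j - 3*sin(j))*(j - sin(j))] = -4*j*cos(j) + 2*j - 4*sin(j) + 3*sin(2*j)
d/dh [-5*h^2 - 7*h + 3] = -10*h - 7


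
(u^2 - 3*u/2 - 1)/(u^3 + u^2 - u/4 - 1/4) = 2*(u - 2)/(2*u^2 + u - 1)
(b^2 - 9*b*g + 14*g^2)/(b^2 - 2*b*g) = (b - 7*g)/b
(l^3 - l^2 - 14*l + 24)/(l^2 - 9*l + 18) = (l^2 + 2*l - 8)/(l - 6)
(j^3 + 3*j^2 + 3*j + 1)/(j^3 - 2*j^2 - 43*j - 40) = (j^2 + 2*j + 1)/(j^2 - 3*j - 40)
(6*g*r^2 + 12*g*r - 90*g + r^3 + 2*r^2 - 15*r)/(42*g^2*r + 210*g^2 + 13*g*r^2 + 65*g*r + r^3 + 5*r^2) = (r - 3)/(7*g + r)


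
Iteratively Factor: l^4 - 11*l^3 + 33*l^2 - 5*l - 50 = (l - 5)*(l^3 - 6*l^2 + 3*l + 10) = (l - 5)*(l - 2)*(l^2 - 4*l - 5) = (l - 5)^2*(l - 2)*(l + 1)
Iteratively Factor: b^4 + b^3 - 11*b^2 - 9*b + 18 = (b + 2)*(b^3 - b^2 - 9*b + 9) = (b + 2)*(b + 3)*(b^2 - 4*b + 3) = (b - 1)*(b + 2)*(b + 3)*(b - 3)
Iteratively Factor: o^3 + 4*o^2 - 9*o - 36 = (o + 3)*(o^2 + o - 12) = (o + 3)*(o + 4)*(o - 3)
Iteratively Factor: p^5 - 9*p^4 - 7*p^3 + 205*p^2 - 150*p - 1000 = (p - 5)*(p^4 - 4*p^3 - 27*p^2 + 70*p + 200) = (p - 5)*(p + 4)*(p^3 - 8*p^2 + 5*p + 50) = (p - 5)*(p + 2)*(p + 4)*(p^2 - 10*p + 25) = (p - 5)^2*(p + 2)*(p + 4)*(p - 5)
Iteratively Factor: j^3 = (j)*(j^2) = j^2*(j)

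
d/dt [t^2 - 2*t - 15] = 2*t - 2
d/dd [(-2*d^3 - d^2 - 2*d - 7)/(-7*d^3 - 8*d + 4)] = (-7*d^4 + 4*d^3 - 163*d^2 - 8*d - 64)/(49*d^6 + 112*d^4 - 56*d^3 + 64*d^2 - 64*d + 16)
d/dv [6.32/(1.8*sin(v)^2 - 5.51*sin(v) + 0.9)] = (34.8232 - 22.752*sin(v))*cos(v)/(1.8*sin(v)^2 - 5.51*sin(v) + 0.9)^2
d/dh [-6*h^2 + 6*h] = 6 - 12*h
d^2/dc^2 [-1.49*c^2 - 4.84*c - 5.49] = -2.98000000000000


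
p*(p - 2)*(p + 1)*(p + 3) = p^4 + 2*p^3 - 5*p^2 - 6*p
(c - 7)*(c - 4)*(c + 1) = c^3 - 10*c^2 + 17*c + 28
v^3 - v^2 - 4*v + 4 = (v - 2)*(v - 1)*(v + 2)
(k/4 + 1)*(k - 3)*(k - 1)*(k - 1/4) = k^4/4 - k^3/16 - 13*k^2/4 + 61*k/16 - 3/4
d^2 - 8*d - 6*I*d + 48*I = (d - 8)*(d - 6*I)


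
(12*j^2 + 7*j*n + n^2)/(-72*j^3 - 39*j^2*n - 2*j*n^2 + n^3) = (-4*j - n)/(24*j^2 + 5*j*n - n^2)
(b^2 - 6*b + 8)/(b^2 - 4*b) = (b - 2)/b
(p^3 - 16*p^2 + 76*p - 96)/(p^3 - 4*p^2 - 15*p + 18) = (p^2 - 10*p + 16)/(p^2 + 2*p - 3)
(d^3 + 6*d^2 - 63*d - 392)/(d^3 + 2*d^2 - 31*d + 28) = (d^2 - d - 56)/(d^2 - 5*d + 4)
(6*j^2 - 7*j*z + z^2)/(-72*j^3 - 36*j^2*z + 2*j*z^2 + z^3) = (-j + z)/(12*j^2 + 8*j*z + z^2)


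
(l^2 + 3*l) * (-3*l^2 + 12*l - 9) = -3*l^4 + 3*l^3 + 27*l^2 - 27*l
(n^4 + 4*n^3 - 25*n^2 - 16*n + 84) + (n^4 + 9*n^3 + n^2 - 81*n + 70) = 2*n^4 + 13*n^3 - 24*n^2 - 97*n + 154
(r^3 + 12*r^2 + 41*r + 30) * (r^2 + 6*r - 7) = r^5 + 18*r^4 + 106*r^3 + 192*r^2 - 107*r - 210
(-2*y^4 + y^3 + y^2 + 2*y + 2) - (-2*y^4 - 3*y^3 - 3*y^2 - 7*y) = 4*y^3 + 4*y^2 + 9*y + 2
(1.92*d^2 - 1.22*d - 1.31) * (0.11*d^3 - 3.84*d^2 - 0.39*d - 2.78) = 0.2112*d^5 - 7.507*d^4 + 3.7919*d^3 + 0.168600000000001*d^2 + 3.9025*d + 3.6418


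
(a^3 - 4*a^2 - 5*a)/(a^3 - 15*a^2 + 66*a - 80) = a*(a + 1)/(a^2 - 10*a + 16)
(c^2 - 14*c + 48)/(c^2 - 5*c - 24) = (c - 6)/(c + 3)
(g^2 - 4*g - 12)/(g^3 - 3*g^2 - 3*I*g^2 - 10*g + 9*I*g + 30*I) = (g - 6)/(g^2 - g*(5 + 3*I) + 15*I)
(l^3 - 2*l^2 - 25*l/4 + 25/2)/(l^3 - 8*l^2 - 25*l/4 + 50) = (l - 2)/(l - 8)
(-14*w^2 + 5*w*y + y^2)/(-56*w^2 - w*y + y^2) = (-2*w + y)/(-8*w + y)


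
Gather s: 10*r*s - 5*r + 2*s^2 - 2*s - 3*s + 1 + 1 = -5*r + 2*s^2 + s*(10*r - 5) + 2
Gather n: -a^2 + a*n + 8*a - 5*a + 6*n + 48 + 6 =-a^2 + 3*a + n*(a + 6) + 54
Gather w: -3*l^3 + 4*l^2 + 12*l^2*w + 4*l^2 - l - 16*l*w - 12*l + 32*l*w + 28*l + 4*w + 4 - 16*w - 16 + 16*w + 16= -3*l^3 + 8*l^2 + 15*l + w*(12*l^2 + 16*l + 4) + 4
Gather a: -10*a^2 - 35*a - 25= -10*a^2 - 35*a - 25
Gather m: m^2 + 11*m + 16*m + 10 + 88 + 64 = m^2 + 27*m + 162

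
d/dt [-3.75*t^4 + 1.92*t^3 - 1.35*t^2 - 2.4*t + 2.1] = -15.0*t^3 + 5.76*t^2 - 2.7*t - 2.4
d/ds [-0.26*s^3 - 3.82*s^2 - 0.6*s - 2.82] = -0.78*s^2 - 7.64*s - 0.6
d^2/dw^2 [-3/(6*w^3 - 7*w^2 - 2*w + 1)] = 6*((18*w - 7)*(6*w^3 - 7*w^2 - 2*w + 1) - 4*(-9*w^2 + 7*w + 1)^2)/(6*w^3 - 7*w^2 - 2*w + 1)^3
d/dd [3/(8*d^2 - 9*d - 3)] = 3*(9 - 16*d)/(-8*d^2 + 9*d + 3)^2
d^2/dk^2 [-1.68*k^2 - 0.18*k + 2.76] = -3.36000000000000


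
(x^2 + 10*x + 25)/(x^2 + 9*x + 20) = (x + 5)/(x + 4)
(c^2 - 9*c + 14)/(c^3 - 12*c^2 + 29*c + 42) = (c - 2)/(c^2 - 5*c - 6)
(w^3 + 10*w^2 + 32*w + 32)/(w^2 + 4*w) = w + 6 + 8/w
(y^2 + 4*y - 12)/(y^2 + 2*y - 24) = (y - 2)/(y - 4)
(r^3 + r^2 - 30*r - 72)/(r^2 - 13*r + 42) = (r^2 + 7*r + 12)/(r - 7)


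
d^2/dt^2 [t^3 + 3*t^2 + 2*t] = 6*t + 6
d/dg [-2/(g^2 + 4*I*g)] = 4*(g + 2*I)/(g^2*(g + 4*I)^2)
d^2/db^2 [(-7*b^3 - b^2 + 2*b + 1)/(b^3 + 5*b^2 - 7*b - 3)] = 2*(34*b^6 - 141*b^5 - 111*b^4 - 400*b^3 - 396*b^2 - 195*b + 13)/(b^9 + 15*b^8 + 54*b^7 - 94*b^6 - 468*b^5 + 636*b^4 + 314*b^3 - 306*b^2 - 189*b - 27)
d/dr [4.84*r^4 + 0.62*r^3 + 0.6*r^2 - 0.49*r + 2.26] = 19.36*r^3 + 1.86*r^2 + 1.2*r - 0.49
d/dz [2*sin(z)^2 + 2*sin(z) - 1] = 2*sin(2*z) + 2*cos(z)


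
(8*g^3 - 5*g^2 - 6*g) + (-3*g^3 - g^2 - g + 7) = 5*g^3 - 6*g^2 - 7*g + 7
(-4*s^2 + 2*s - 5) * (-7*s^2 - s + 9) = 28*s^4 - 10*s^3 - 3*s^2 + 23*s - 45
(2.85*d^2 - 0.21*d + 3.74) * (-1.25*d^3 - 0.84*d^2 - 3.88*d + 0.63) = -3.5625*d^5 - 2.1315*d^4 - 15.5566*d^3 - 0.5313*d^2 - 14.6435*d + 2.3562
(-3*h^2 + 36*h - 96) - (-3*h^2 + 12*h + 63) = 24*h - 159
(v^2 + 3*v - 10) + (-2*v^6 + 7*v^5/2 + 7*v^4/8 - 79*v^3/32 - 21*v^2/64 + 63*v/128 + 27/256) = -2*v^6 + 7*v^5/2 + 7*v^4/8 - 79*v^3/32 + 43*v^2/64 + 447*v/128 - 2533/256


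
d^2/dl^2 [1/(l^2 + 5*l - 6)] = 2*(-l^2 - 5*l + (2*l + 5)^2 + 6)/(l^2 + 5*l - 6)^3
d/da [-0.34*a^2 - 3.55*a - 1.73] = -0.68*a - 3.55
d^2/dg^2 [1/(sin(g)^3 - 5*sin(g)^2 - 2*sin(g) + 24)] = (-9*sin(g)^6 + 55*sin(g)^5 - 84*sin(g)^4 + 106*sin(g)^3 - 346*sin(g)^2 - 132*sin(g) + 248)/(sin(g)^3 - 5*sin(g)^2 - 2*sin(g) + 24)^3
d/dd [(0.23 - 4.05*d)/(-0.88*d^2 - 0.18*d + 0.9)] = (-3.564*d^2 + 0.4048*d - 3.6036)/(0.7744*d^4 + 0.3168*d^3 - 1.5516*d^2 - 0.324*d + 0.81)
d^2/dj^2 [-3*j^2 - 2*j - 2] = -6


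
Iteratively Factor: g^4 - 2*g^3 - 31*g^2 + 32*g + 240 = (g + 3)*(g^3 - 5*g^2 - 16*g + 80) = (g - 4)*(g + 3)*(g^2 - g - 20) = (g - 5)*(g - 4)*(g + 3)*(g + 4)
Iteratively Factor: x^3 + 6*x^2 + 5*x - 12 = (x + 4)*(x^2 + 2*x - 3) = (x - 1)*(x + 4)*(x + 3)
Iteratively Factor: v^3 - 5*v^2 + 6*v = (v - 2)*(v^2 - 3*v) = (v - 3)*(v - 2)*(v)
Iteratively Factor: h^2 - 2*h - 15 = (h + 3)*(h - 5)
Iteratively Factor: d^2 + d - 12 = (d - 3)*(d + 4)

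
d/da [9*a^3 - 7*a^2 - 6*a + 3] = 27*a^2 - 14*a - 6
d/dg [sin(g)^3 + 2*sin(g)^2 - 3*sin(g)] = 4*sin(g)*cos(g) - 3*cos(g)^3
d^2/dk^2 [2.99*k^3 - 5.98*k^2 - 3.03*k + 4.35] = 17.94*k - 11.96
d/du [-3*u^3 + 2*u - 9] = 2 - 9*u^2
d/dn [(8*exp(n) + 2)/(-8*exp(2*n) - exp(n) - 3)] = 2*((4*exp(n) + 1)*(16*exp(n) + 1) - 32*exp(2*n) - 4*exp(n) - 12)*exp(n)/(8*exp(2*n) + exp(n) + 3)^2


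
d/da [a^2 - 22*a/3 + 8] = 2*a - 22/3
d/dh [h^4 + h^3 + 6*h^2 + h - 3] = 4*h^3 + 3*h^2 + 12*h + 1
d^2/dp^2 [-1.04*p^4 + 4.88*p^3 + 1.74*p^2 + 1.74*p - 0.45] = -12.48*p^2 + 29.28*p + 3.48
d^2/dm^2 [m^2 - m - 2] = 2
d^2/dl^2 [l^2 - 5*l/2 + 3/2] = 2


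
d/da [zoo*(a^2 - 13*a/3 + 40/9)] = zoo*(a + 1)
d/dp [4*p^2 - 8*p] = 8*p - 8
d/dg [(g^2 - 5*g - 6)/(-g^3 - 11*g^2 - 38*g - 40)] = (g^4 - 10*g^3 - 111*g^2 - 212*g - 28)/(g^6 + 22*g^5 + 197*g^4 + 916*g^3 + 2324*g^2 + 3040*g + 1600)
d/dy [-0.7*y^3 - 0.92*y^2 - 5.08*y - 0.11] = -2.1*y^2 - 1.84*y - 5.08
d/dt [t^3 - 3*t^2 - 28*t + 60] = 3*t^2 - 6*t - 28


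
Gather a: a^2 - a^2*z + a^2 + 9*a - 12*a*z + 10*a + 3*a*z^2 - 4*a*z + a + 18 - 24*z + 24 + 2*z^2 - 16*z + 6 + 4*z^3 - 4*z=a^2*(2 - z) + a*(3*z^2 - 16*z + 20) + 4*z^3 + 2*z^2 - 44*z + 48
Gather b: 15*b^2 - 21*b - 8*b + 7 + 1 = 15*b^2 - 29*b + 8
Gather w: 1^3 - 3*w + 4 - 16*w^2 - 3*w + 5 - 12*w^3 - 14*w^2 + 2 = -12*w^3 - 30*w^2 - 6*w + 12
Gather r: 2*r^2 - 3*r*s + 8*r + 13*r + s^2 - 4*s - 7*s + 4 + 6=2*r^2 + r*(21 - 3*s) + s^2 - 11*s + 10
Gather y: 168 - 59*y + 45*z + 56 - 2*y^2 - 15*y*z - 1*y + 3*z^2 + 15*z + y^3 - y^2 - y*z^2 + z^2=y^3 - 3*y^2 + y*(-z^2 - 15*z - 60) + 4*z^2 + 60*z + 224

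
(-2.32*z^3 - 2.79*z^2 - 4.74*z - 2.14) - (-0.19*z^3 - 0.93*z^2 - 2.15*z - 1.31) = -2.13*z^3 - 1.86*z^2 - 2.59*z - 0.83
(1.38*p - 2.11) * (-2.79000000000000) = 5.8869 - 3.8502*p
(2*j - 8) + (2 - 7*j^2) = -7*j^2 + 2*j - 6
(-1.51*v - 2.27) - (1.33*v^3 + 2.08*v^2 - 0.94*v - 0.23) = -1.33*v^3 - 2.08*v^2 - 0.57*v - 2.04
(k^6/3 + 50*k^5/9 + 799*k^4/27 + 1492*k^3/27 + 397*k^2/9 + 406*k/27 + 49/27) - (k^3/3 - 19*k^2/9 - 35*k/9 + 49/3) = k^6/3 + 50*k^5/9 + 799*k^4/27 + 1483*k^3/27 + 416*k^2/9 + 511*k/27 - 392/27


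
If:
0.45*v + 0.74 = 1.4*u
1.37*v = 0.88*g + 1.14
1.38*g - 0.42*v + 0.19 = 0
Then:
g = 0.14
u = 0.83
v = 0.92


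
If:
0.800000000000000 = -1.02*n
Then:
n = -0.78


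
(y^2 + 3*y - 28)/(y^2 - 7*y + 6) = (y^2 + 3*y - 28)/(y^2 - 7*y + 6)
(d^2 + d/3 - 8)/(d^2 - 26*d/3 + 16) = (d + 3)/(d - 6)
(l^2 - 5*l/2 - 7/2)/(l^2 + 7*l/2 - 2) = (2*l^2 - 5*l - 7)/(2*l^2 + 7*l - 4)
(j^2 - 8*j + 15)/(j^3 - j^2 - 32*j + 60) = (j - 3)/(j^2 + 4*j - 12)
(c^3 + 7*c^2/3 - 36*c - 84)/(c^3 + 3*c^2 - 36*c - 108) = (c + 7/3)/(c + 3)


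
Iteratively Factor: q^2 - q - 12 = (q + 3)*(q - 4)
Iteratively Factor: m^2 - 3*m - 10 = (m - 5)*(m + 2)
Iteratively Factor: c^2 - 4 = (c + 2)*(c - 2)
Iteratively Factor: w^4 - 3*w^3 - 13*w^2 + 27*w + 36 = (w - 3)*(w^3 - 13*w - 12) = (w - 3)*(w + 1)*(w^2 - w - 12) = (w - 3)*(w + 1)*(w + 3)*(w - 4)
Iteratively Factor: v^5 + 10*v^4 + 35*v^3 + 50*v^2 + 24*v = (v + 4)*(v^4 + 6*v^3 + 11*v^2 + 6*v) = (v + 1)*(v + 4)*(v^3 + 5*v^2 + 6*v) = v*(v + 1)*(v + 4)*(v^2 + 5*v + 6) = v*(v + 1)*(v + 3)*(v + 4)*(v + 2)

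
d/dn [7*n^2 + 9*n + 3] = 14*n + 9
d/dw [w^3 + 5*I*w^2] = w*(3*w + 10*I)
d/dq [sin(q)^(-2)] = -2*cos(q)/sin(q)^3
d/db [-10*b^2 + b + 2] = 1 - 20*b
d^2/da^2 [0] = 0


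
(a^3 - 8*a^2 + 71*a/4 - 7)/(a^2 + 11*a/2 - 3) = (a^2 - 15*a/2 + 14)/(a + 6)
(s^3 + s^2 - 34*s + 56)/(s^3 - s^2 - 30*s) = (-s^3 - s^2 + 34*s - 56)/(s*(-s^2 + s + 30))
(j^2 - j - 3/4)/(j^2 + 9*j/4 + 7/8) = 2*(2*j - 3)/(4*j + 7)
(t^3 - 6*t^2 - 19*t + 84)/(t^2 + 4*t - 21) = (t^2 - 3*t - 28)/(t + 7)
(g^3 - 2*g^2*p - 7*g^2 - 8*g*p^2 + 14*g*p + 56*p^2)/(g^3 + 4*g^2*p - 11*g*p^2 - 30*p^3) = (-g^2 + 4*g*p + 7*g - 28*p)/(-g^2 - 2*g*p + 15*p^2)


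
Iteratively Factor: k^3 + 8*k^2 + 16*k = (k + 4)*(k^2 + 4*k) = k*(k + 4)*(k + 4)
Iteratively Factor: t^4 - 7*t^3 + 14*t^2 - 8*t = (t - 2)*(t^3 - 5*t^2 + 4*t) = (t - 4)*(t - 2)*(t^2 - t) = t*(t - 4)*(t - 2)*(t - 1)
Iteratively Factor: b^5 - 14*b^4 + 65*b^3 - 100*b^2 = (b - 5)*(b^4 - 9*b^3 + 20*b^2) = b*(b - 5)*(b^3 - 9*b^2 + 20*b) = b*(b - 5)*(b - 4)*(b^2 - 5*b) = b*(b - 5)^2*(b - 4)*(b)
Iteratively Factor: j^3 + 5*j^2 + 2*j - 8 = (j + 4)*(j^2 + j - 2) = (j - 1)*(j + 4)*(j + 2)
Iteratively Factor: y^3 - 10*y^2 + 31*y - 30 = (y - 5)*(y^2 - 5*y + 6) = (y - 5)*(y - 3)*(y - 2)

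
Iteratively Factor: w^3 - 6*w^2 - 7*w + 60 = (w + 3)*(w^2 - 9*w + 20) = (w - 4)*(w + 3)*(w - 5)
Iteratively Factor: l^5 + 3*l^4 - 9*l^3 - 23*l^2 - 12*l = (l + 1)*(l^4 + 2*l^3 - 11*l^2 - 12*l) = (l + 1)^2*(l^3 + l^2 - 12*l) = l*(l + 1)^2*(l^2 + l - 12) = l*(l + 1)^2*(l + 4)*(l - 3)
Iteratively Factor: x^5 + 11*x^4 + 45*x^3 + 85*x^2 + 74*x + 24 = (x + 1)*(x^4 + 10*x^3 + 35*x^2 + 50*x + 24) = (x + 1)^2*(x^3 + 9*x^2 + 26*x + 24) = (x + 1)^2*(x + 4)*(x^2 + 5*x + 6) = (x + 1)^2*(x + 2)*(x + 4)*(x + 3)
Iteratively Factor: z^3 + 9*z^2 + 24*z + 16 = (z + 4)*(z^2 + 5*z + 4) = (z + 4)^2*(z + 1)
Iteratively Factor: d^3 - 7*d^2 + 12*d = (d - 4)*(d^2 - 3*d) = d*(d - 4)*(d - 3)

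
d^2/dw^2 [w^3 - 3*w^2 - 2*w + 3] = 6*w - 6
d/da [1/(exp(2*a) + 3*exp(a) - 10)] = (-2*exp(a) - 3)*exp(a)/(exp(2*a) + 3*exp(a) - 10)^2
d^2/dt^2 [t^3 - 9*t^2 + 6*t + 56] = 6*t - 18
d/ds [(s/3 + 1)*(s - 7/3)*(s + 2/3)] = s^2 + 8*s/9 - 59/27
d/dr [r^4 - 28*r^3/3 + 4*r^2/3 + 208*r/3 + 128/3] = 4*r^3 - 28*r^2 + 8*r/3 + 208/3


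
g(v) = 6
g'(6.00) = 0.00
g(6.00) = 6.00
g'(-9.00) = 0.00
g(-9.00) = 6.00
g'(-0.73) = 0.00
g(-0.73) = 6.00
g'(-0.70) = 0.00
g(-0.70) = 6.00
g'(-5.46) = 0.00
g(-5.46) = 6.00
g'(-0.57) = 0.00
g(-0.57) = 6.00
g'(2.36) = 0.00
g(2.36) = 6.00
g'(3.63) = 0.00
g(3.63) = 6.00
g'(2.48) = 0.00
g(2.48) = 6.00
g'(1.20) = 0.00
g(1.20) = 6.00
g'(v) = 0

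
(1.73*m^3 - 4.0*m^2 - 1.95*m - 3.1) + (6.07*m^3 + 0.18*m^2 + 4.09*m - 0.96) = 7.8*m^3 - 3.82*m^2 + 2.14*m - 4.06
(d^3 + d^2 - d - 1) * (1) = d^3 + d^2 - d - 1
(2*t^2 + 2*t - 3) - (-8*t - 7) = 2*t^2 + 10*t + 4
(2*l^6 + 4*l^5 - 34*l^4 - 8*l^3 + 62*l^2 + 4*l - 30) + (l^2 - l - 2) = 2*l^6 + 4*l^5 - 34*l^4 - 8*l^3 + 63*l^2 + 3*l - 32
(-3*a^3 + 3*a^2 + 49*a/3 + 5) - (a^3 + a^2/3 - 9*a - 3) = -4*a^3 + 8*a^2/3 + 76*a/3 + 8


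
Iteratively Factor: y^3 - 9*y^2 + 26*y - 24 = (y - 2)*(y^2 - 7*y + 12) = (y - 3)*(y - 2)*(y - 4)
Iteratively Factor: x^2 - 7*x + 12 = (x - 3)*(x - 4)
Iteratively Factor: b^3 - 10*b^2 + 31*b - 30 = (b - 3)*(b^2 - 7*b + 10) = (b - 3)*(b - 2)*(b - 5)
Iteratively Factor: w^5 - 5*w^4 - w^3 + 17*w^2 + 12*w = (w - 4)*(w^4 - w^3 - 5*w^2 - 3*w) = (w - 4)*(w + 1)*(w^3 - 2*w^2 - 3*w) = (w - 4)*(w - 3)*(w + 1)*(w^2 + w) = (w - 4)*(w - 3)*(w + 1)^2*(w)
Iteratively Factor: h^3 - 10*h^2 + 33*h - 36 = (h - 4)*(h^2 - 6*h + 9) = (h - 4)*(h - 3)*(h - 3)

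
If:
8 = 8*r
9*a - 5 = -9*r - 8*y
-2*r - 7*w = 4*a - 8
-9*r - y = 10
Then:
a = 148/9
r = 1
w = -538/63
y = -19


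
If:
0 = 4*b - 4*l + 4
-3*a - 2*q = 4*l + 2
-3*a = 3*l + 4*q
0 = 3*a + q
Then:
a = -2/9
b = -5/3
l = -2/3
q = 2/3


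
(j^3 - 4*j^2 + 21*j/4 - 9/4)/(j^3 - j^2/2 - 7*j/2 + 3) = (j - 3/2)/(j + 2)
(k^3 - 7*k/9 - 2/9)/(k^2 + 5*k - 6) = (k^2 + k + 2/9)/(k + 6)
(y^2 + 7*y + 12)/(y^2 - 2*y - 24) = (y + 3)/(y - 6)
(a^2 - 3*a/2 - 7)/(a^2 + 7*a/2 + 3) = (2*a - 7)/(2*a + 3)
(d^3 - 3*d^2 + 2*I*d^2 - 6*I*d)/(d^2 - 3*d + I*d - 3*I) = d*(d + 2*I)/(d + I)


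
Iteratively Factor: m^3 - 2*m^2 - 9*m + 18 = (m + 3)*(m^2 - 5*m + 6) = (m - 3)*(m + 3)*(m - 2)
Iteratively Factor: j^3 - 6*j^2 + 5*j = (j - 5)*(j^2 - j) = (j - 5)*(j - 1)*(j)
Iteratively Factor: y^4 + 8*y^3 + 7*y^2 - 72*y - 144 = (y + 4)*(y^3 + 4*y^2 - 9*y - 36) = (y + 3)*(y + 4)*(y^2 + y - 12) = (y - 3)*(y + 3)*(y + 4)*(y + 4)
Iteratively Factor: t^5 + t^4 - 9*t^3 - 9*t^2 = (t)*(t^4 + t^3 - 9*t^2 - 9*t) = t*(t + 3)*(t^3 - 2*t^2 - 3*t) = t*(t + 1)*(t + 3)*(t^2 - 3*t) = t*(t - 3)*(t + 1)*(t + 3)*(t)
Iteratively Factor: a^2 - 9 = (a + 3)*(a - 3)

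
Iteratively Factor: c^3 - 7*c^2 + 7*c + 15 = (c - 5)*(c^2 - 2*c - 3) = (c - 5)*(c + 1)*(c - 3)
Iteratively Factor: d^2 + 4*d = (d + 4)*(d)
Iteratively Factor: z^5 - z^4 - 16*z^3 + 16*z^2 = (z)*(z^4 - z^3 - 16*z^2 + 16*z) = z*(z - 1)*(z^3 - 16*z) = z*(z - 4)*(z - 1)*(z^2 + 4*z) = z*(z - 4)*(z - 1)*(z + 4)*(z)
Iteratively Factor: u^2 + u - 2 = (u - 1)*(u + 2)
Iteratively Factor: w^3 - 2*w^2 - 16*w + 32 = (w - 4)*(w^2 + 2*w - 8) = (w - 4)*(w + 4)*(w - 2)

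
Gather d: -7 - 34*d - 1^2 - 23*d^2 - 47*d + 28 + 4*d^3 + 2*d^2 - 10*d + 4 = 4*d^3 - 21*d^2 - 91*d + 24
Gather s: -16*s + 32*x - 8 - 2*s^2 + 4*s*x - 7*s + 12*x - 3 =-2*s^2 + s*(4*x - 23) + 44*x - 11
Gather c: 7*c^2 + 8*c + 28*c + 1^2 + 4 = 7*c^2 + 36*c + 5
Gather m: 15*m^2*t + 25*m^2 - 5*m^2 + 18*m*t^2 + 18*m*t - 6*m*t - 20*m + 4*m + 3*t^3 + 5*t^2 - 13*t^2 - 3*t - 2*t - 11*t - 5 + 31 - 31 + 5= m^2*(15*t + 20) + m*(18*t^2 + 12*t - 16) + 3*t^3 - 8*t^2 - 16*t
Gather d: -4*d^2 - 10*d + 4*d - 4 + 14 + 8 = -4*d^2 - 6*d + 18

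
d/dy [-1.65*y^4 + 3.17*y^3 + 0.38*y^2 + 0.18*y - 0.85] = -6.6*y^3 + 9.51*y^2 + 0.76*y + 0.18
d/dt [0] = 0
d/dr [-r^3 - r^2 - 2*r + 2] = -3*r^2 - 2*r - 2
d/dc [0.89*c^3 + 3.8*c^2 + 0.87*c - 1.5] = 2.67*c^2 + 7.6*c + 0.87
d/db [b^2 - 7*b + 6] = 2*b - 7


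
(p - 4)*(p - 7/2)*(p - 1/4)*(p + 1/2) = p^4 - 29*p^3/4 + 12*p^2 + 71*p/16 - 7/4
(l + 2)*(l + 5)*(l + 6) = l^3 + 13*l^2 + 52*l + 60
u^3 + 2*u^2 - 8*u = u*(u - 2)*(u + 4)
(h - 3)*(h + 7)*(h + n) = h^3 + h^2*n + 4*h^2 + 4*h*n - 21*h - 21*n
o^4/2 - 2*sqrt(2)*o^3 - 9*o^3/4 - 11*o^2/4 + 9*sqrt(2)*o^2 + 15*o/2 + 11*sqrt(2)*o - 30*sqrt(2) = (o/2 + 1)*(o - 5)*(o - 3/2)*(o - 4*sqrt(2))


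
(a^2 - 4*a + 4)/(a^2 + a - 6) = (a - 2)/(a + 3)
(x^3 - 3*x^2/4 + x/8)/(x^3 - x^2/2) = (x - 1/4)/x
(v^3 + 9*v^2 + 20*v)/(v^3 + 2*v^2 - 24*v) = (v^2 + 9*v + 20)/(v^2 + 2*v - 24)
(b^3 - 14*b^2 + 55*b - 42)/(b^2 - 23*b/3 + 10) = 3*(b^2 - 8*b + 7)/(3*b - 5)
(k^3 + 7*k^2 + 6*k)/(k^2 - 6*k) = (k^2 + 7*k + 6)/(k - 6)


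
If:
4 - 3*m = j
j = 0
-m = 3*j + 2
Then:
No Solution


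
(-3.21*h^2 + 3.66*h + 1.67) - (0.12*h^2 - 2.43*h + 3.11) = -3.33*h^2 + 6.09*h - 1.44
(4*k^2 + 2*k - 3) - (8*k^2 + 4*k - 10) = -4*k^2 - 2*k + 7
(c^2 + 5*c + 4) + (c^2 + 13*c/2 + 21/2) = 2*c^2 + 23*c/2 + 29/2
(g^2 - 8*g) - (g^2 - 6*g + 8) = -2*g - 8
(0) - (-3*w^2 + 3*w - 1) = 3*w^2 - 3*w + 1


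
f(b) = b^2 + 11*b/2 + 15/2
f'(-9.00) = -12.50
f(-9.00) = 39.00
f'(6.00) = 17.50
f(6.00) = 76.50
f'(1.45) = 8.40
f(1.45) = 17.58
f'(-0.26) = 4.98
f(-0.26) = 6.14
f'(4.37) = 14.24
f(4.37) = 50.63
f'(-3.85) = -2.20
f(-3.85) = 1.15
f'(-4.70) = -3.90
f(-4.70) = 3.74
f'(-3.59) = -1.68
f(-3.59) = 0.64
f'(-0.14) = 5.22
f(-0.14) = 6.75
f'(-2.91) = -0.32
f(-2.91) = -0.04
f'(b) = 2*b + 11/2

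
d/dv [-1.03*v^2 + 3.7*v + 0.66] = 3.7 - 2.06*v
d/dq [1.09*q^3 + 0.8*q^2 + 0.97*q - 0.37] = 3.27*q^2 + 1.6*q + 0.97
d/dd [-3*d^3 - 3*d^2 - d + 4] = -9*d^2 - 6*d - 1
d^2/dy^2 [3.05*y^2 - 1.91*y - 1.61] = 6.10000000000000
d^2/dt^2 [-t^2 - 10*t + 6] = -2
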